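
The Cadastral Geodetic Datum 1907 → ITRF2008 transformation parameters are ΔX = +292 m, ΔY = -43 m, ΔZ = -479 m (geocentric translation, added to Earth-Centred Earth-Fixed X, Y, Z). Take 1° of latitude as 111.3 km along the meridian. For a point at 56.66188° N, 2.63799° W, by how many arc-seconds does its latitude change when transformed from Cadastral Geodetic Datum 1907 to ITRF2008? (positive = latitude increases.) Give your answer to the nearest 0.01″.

sin φ = 0.835442, cos φ = 0.549579, sin λ = -0.046025, cos λ = 0.998940.
North component: ΔN = −sin φ cos λ·ΔX − sin φ sin λ·ΔY + cos φ·ΔZ = −(0.835442)(0.998940)(292) − (0.835442)(-0.046025)(-43) + (0.549579)(-479) = -508.59 m.
1° of latitude spans 111300 m, so Δφ = -508.59 / 111300 × 3600 = -16.450″.

Δφ = -16.45″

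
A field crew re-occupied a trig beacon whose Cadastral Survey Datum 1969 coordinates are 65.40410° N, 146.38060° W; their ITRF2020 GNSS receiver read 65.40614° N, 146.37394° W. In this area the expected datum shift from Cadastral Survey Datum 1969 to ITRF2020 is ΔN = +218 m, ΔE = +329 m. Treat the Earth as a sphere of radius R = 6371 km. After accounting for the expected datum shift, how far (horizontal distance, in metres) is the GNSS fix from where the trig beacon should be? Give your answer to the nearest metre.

23 m

Observed coordinate differences: Δφ = +0.00204°, Δλ = +0.00666°.
Converting to metres (1° lat = 111195 m, cos φ = 0.416216): observed ΔN = 226.8 m, observed ΔE = 308.2 m.
Subtracting the expected shift leaves a residual of 226.8 − (218) = 8.8 m north and 308.2 − (329) = -20.8 m east.
Residual distance = √(8.8² + (-20.8)²) = 22.6 m.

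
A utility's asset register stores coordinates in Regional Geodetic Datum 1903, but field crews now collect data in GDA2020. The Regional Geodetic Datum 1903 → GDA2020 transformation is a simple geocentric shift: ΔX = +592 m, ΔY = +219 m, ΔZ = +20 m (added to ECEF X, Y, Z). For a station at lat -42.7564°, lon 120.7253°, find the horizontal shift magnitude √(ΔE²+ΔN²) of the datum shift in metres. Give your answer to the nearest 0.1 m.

624.0 m

At φ = -42.7564°, λ = 120.7253°: sin φ = -0.678883, cos φ = 0.734247, sin λ = 0.859627, cos λ = -0.510923.
ΔE = −sin λ·ΔX + cos λ·ΔY = −(0.859627)·(592) + (-0.510923)·(219) = -620.79 m.
ΔN = −sin φ cos λ·ΔX − sin φ sin λ·ΔY + cos φ·ΔZ = −(-0.678883)(-0.510923)(592) − (-0.678883)(0.859627)(219) + (0.734247)(20) = -62.85 m.
Horizontal magnitude = √(ΔE² + ΔN²) = √((-620.79)² + (-62.85)²) = 623.96 m.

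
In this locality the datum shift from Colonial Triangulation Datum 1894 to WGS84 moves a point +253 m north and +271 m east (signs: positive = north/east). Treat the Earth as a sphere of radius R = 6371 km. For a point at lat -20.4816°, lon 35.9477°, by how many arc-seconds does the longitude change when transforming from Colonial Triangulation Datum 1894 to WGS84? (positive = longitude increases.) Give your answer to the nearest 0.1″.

Δλ = 9.4″

At latitude -20.4816°, cos φ = 0.936785.
One radian of longitude at latitude φ spans R cos φ, so Δλ = ΔE / (R cos φ) = 271.0 / (6371000 × 0.936785) = 4.5407e-05 rad = 9.366″.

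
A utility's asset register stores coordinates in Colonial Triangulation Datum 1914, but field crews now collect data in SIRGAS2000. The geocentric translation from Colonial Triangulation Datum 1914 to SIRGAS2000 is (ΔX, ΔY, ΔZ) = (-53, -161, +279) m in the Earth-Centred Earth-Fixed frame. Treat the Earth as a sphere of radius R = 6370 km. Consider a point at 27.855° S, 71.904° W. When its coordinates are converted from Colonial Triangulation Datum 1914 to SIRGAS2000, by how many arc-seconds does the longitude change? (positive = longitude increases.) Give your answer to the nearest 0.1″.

Δλ = -3.7″

sin φ = -0.467236, cos φ = 0.884133, sin λ = -0.950537, cos λ = 0.310610.
East component: ΔE = −sin λ·ΔX + cos λ·ΔY = −(-0.950537)(-53) + (0.310610)(-161) = -100.39 m.
1° of latitude spans πR/180 = 111177 m; at latitude φ, 1° of longitude spans that × cos φ = 98295.7 m, so Δλ = -100.39 / 98295.7 × 3600 = -3.677″.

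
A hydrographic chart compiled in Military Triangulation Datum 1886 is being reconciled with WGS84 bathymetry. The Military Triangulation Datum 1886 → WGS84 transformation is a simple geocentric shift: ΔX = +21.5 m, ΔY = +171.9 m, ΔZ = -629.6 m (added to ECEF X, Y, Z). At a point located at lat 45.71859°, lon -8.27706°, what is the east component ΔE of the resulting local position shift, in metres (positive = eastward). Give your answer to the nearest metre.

At φ = 45.71859°, λ = -8.27706°: sin φ = 0.715919, cos φ = 0.698183, sin λ = -0.143960, cos λ = 0.989584.
ΔE = −sin λ·ΔX + cos λ·ΔY = −(-0.143960)·(21.5) + (0.989584)·(171.9) = 173.20 m.

ΔE = 173 m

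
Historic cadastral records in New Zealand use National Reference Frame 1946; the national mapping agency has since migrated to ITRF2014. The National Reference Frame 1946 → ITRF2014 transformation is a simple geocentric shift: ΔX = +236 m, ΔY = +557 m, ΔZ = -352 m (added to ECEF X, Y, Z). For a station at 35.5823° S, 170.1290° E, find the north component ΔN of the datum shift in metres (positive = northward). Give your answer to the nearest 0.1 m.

At φ = -35.5823°, λ = 170.1290°: sin φ = -0.581872, cos φ = 0.813281, sin λ = 0.171430, cos λ = -0.985196.
ΔN = −sin φ cos λ·ΔX − sin φ sin λ·ΔY + cos φ·ΔZ = −(-0.581872)(-0.985196)(236) − (-0.581872)(0.171430)(557) + (0.813281)(-352) = -366.00 m.

ΔN = -366.0 m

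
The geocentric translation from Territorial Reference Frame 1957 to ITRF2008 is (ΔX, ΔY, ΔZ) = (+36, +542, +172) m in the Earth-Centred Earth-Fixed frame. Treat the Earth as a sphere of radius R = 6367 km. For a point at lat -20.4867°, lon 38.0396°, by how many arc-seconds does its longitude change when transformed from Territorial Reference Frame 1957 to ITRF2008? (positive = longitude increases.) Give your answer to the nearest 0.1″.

Δλ = 14.0″

sin φ = -0.349990, cos φ = 0.936753, sin λ = 0.616206, cos λ = 0.787585.
East component: ΔE = −sin λ·ΔX + cos λ·ΔY = −(0.616206)(36) + (0.787585)(542) = 404.69 m.
1° of latitude spans πR/180 = 111125 m; at latitude φ, 1° of longitude spans that × cos φ = 104096.8 m, so Δλ = 404.69 / 104096.8 × 3600 = 13.995″.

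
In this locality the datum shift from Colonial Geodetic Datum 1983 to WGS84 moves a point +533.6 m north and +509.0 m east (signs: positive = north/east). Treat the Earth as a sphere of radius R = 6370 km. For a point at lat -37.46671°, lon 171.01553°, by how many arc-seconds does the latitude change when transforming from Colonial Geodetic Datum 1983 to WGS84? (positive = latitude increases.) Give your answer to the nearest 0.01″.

Δφ = 17.28″

On a sphere of radius R, 1 rad of latitude = R, so Δφ = ΔN / R = 533.6 / 6370000 = 8.3768e-05 rad = 17.278″.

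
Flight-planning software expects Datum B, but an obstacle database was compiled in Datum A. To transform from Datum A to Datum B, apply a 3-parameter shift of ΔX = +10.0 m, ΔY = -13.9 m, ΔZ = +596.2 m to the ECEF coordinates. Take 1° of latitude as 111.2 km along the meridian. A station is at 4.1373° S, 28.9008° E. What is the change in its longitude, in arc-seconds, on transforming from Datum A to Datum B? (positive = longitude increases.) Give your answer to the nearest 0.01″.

Δλ = -0.55″

sin φ = -0.072147, cos φ = 0.997394, sin λ = 0.483295, cos λ = 0.875458.
East component: ΔE = −sin λ·ΔX + cos λ·ΔY = −(0.483295)(10.0) + (0.875458)(-13.9) = -17.00 m.
1° of latitude spans 111200 m; at latitude φ, 1° of longitude spans that × cos φ = 110910.2 m, so Δλ = -17.00 / 110910.2 × 3600 = -0.552″.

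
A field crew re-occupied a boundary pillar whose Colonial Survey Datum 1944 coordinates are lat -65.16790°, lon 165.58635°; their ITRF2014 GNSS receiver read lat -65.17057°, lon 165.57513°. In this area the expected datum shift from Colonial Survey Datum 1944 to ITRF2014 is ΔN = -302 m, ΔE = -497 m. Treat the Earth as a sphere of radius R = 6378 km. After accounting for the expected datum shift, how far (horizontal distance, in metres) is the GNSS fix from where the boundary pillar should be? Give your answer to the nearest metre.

Observed coordinate differences: Δφ = -0.00267°, Δλ = -0.01122°.
Converting to metres (1° lat = 111317 m, cos φ = 0.419961): observed ΔN = -297.2 m, observed ΔE = -524.5 m.
Subtracting the expected shift leaves a residual of -297.2 − (-302) = 4.8 m north and -524.5 − (-497) = -27.5 m east.
Residual distance = √(4.8² + (-27.5)²) = 27.9 m.

28 m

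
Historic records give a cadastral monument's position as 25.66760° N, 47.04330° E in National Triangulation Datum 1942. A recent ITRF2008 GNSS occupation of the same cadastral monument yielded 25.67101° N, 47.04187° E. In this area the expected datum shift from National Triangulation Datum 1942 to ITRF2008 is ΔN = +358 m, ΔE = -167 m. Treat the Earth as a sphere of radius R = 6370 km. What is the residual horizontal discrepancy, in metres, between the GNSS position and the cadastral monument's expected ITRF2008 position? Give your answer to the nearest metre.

32 m

Observed coordinate differences: Δφ = +0.00341°, Δλ = -0.00143°.
Converting to metres (1° lat = 111177 m, cos φ = 0.901322): observed ΔN = 379.1 m, observed ΔE = -143.3 m.
Subtracting the expected shift leaves a residual of 379.1 − (358) = 21.1 m north and -143.3 − (-167) = 23.7 m east.
Residual distance = √(21.1² + 23.7²) = 31.7 m.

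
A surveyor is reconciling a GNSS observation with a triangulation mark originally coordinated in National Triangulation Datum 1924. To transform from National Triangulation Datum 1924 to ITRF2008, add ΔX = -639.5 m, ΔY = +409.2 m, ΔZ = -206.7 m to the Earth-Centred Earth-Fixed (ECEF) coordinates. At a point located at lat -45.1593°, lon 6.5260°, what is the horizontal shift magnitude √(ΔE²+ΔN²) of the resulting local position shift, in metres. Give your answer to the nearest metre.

At φ = -45.1593°, λ = 6.5260°: sin φ = -0.709070, cos φ = 0.705138, sin λ = 0.113654, cos λ = 0.993520.
ΔE = −sin λ·ΔX + cos λ·ΔY = −(0.113654)·(-639.5) + (0.993520)·(409.2) = 479.23 m.
ΔN = −sin φ cos λ·ΔX − sin φ sin λ·ΔY + cos φ·ΔZ = −(-0.709070)(0.993520)(-639.5) − (-0.709070)(0.113654)(409.2) + (0.705138)(-206.7) = -563.29 m.
Horizontal magnitude = √(ΔE² + ΔN²) = √(479.23² + (-563.29)²) = 739.56 m.

740 m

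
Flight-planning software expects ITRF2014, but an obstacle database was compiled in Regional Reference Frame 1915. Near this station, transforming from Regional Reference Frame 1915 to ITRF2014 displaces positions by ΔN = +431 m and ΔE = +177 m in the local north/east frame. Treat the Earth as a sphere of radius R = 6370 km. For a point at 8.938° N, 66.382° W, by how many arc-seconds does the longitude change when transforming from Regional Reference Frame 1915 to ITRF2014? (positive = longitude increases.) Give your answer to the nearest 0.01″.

Δλ = 5.80″

At latitude 8.938°, cos φ = 0.987857.
One radian of longitude at latitude φ spans R cos φ, so Δλ = ΔE / (R cos φ) = 177.0 / (6370000 × 0.987857) = 2.8128e-05 rad = 5.802″.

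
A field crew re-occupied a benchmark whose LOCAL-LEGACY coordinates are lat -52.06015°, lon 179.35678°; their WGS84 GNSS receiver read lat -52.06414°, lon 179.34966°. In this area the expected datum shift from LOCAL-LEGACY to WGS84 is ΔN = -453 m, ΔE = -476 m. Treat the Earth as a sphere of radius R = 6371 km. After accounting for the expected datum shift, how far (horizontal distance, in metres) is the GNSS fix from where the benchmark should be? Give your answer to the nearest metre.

Observed coordinate differences: Δφ = -0.00399°, Δλ = -0.00712°.
Converting to metres (1° lat = 111195 m, cos φ = 0.614834): observed ΔN = -443.7 m, observed ΔE = -486.8 m.
Subtracting the expected shift leaves a residual of -443.7 − (-453) = 9.3 m north and -486.8 − (-476) = -10.8 m east.
Residual distance = √(9.3² + (-10.8)²) = 14.2 m.

14 m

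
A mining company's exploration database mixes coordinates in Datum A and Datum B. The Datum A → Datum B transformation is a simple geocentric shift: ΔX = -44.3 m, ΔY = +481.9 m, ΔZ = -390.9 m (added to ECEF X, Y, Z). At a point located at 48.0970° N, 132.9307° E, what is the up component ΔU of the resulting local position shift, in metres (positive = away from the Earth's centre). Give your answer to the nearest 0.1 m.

ΔU = -35.1 m

The local up (radial) axis is (cos φ cos λ, cos φ sin λ, sin φ), giving ΔU = 20.152 + 235.650 − 290.938 = -35.14 m.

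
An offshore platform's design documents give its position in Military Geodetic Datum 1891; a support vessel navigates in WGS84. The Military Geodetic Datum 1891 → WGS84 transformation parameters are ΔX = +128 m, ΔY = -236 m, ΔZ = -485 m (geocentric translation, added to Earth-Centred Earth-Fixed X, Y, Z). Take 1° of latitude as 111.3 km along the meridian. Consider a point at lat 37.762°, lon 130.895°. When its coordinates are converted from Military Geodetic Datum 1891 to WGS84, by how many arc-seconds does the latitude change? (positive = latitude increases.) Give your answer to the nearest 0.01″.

Δφ = -7.21″

sin φ = 0.612383, cos φ = 0.790561, sin λ = 0.755911, cos λ = -0.654675.
North component: ΔN = −sin φ cos λ·ΔX − sin φ sin λ·ΔY + cos φ·ΔZ = −(0.612383)(-0.654675)(128) − (0.612383)(0.755911)(-236) + (0.790561)(-485) = -222.86 m.
1° of latitude spans 111300 m, so Δφ = -222.86 / 111300 × 3600 = -7.208″.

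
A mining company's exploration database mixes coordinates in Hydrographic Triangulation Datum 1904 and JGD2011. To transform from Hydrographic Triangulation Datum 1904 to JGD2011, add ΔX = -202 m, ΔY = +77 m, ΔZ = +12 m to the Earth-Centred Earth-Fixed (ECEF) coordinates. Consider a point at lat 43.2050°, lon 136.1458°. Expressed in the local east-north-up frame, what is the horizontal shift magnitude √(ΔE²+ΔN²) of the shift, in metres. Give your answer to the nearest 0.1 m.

At φ = 43.2050°, λ = 136.1458°: sin φ = 0.684611, cos φ = 0.728909, sin λ = 0.692826, cos λ = -0.721105.
ΔE = −sin λ·ΔX + cos λ·ΔY = −(0.692826)·(-202) + (-0.721105)·(77) = 84.43 m.
ΔN = −sin φ cos λ·ΔX − sin φ sin λ·ΔY + cos φ·ΔZ = −(0.684611)(-0.721105)(-202) − (0.684611)(0.692826)(77) + (0.728909)(12) = -127.50 m.
Horizontal magnitude = √(ΔE² + ΔN²) = √(84.43² + (-127.50)²) = 152.92 m.

152.9 m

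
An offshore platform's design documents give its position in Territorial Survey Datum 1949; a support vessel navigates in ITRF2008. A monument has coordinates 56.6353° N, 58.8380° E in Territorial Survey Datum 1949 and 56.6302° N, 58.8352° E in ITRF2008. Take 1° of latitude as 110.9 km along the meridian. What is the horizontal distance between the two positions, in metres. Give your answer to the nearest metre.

Δφ = 56.6302° − 56.6353° = -0.0051°; Δλ = 58.8352° − 58.8380° = -0.0028°.
ΔN = Δφ × 110900 = -565.6 m; ΔE = Δλ × 110900 × cos(56.6353°) = -0.0028 × 110900 × 0.549966 = -170.8 m.
Distance = √(ΔE² + ΔN²) = √((-170.8)² + (-565.6)²) = 590.8 m.

591 m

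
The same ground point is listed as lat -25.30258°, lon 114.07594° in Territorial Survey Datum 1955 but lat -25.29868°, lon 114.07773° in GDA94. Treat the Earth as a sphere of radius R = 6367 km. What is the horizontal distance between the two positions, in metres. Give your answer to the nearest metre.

Δφ = -25.29868° − -25.30258° = +0.00390°; Δλ = 114.07773° − 114.07594° = +0.00179°.
1° along a meridian = πR/180 = 111125 m.
ΔN = Δφ × 111125 = 433.4 m; ΔE = Δλ × 111125 × cos(-25.30258°) = +0.00179 × 111125 × 0.904063 = 179.8 m.
Distance = √(ΔE² + ΔN²) = √(179.8² + 433.4²) = 469.2 m.

469 m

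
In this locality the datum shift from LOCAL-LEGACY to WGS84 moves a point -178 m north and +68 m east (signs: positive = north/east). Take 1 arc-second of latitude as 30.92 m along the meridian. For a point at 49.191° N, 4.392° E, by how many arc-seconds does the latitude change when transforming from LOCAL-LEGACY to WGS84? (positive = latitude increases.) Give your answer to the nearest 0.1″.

1″ of latitude = 30.92 m, so Δφ = -178.0 / 30.92 = -5.757″.

Δφ = -5.8″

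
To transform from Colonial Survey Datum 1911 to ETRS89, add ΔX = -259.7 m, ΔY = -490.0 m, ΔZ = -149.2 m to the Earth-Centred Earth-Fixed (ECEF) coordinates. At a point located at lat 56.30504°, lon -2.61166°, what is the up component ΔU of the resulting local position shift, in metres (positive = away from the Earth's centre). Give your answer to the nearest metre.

ΔU = -256 m

The local up (radial) axis is (cos φ cos λ, cos φ sin λ, sin φ), giving ΔU = -143.924 + 12.387 − 124.135 = -255.67 m.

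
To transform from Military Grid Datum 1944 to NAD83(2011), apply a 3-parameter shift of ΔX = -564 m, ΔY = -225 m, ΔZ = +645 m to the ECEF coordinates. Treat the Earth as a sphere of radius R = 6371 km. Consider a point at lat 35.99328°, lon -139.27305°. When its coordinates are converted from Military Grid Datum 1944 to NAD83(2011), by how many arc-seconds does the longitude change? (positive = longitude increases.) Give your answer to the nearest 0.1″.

sin φ = 0.587690, cos φ = 0.809086, sin λ = -0.652455, cos λ = -0.757828.
East component: ΔE = −sin λ·ΔX + cos λ·ΔY = −(-0.652455)(-564) + (-0.757828)(-225) = -197.47 m.
1° of latitude spans πR/180 = 111195 m; at latitude φ, 1° of longitude spans that × cos φ = 89966.3 m, so Δλ = -197.47 / 89966.3 × 3600 = -7.902″.

Δλ = -7.9″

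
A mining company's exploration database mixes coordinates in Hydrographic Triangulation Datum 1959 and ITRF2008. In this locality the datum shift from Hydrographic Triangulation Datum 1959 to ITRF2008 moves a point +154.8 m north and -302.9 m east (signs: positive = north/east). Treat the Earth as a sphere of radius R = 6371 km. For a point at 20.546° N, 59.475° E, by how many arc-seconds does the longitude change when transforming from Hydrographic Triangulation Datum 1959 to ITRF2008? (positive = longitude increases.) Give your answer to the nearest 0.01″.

At latitude 20.546°, cos φ = 0.936391.
One radian of longitude at latitude φ spans R cos φ, so Δλ = ΔE / (R cos φ) = -302.9 / (6371000 × 0.936391) = -5.0773e-05 rad = -10.473″.

Δλ = -10.47″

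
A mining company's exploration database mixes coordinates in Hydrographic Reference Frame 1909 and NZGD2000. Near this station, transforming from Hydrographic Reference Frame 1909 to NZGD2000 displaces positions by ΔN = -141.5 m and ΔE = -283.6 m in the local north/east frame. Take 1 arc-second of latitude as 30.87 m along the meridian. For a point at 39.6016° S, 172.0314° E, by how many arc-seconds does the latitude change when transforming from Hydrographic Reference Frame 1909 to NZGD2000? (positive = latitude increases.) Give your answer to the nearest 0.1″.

1″ of latitude = 30.87 m, so Δφ = -141.5 / 30.87 = -4.584″.

Δφ = -4.6″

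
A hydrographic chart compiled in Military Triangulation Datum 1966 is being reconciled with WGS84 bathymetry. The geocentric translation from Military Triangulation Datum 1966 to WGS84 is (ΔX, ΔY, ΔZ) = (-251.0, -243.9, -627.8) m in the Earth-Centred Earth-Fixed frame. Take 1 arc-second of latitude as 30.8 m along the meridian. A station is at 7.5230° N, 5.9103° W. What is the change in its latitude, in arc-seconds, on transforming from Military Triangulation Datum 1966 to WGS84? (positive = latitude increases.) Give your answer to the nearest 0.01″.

Δφ = -19.25″

sin φ = 0.130924, cos φ = 0.991392, sin λ = -0.102971, cos λ = 0.994684.
North component: ΔN = −sin φ cos λ·ΔX − sin φ sin λ·ΔY + cos φ·ΔZ = −(0.130924)(0.994684)(-251.0) − (0.130924)(-0.102971)(-243.9) + (0.991392)(-627.8) = -593.00 m.
1° of latitude spans 3600 × 30.80 = 110880 m, so Δφ = -593.00 / 110880 × 3600 = -19.253″.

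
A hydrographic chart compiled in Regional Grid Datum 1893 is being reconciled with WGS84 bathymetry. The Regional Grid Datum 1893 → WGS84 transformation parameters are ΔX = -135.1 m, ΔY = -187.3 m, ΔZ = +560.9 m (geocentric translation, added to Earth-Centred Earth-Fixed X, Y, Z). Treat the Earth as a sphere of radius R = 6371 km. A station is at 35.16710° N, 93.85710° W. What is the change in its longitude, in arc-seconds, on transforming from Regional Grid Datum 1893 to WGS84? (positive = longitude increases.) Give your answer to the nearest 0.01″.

sin φ = 0.575963, cos φ = 0.817476, sin λ = -0.997735, cos λ = -0.067268.
East component: ΔE = −sin λ·ΔX + cos λ·ΔY = −(-0.997735)(-135.1) + (-0.067268)(-187.3) = -122.19 m.
1° of latitude spans πR/180 = 111195 m; at latitude φ, 1° of longitude spans that × cos φ = 90899.2 m, so Δλ = -122.19 / 90899.2 × 3600 = -4.839″.

Δλ = -4.84″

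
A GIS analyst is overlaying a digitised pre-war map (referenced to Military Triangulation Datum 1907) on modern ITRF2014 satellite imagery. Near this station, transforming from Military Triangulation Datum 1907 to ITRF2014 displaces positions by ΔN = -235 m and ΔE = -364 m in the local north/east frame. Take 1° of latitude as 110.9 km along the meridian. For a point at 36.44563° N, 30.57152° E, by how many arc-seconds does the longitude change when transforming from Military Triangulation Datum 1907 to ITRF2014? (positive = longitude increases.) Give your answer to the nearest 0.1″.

At latitude 36.44563°, cos φ = 0.804421.
1° of longitude at this latitude = 110.9 × cos φ = 89.21 km, so Δλ = -364.0 / 89210.3 = -0.0040802° = -14.689″.

Δλ = -14.7″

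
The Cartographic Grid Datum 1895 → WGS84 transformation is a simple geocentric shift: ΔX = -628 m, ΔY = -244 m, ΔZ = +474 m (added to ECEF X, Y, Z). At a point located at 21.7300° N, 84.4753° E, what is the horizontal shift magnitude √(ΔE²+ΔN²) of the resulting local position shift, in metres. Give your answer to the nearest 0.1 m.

The local east axis at (φ, λ) is (−sin λ, cos λ, 0), so ΔE = −sin(84.4753°)·(-628) + cos(84.4753°)·(-244) = 601.59 m.
The local north axis is (−sin φ cos λ, −sin φ sin λ, cos φ), giving ΔN = 22.385 + 89.917 + 440.317 = 552.62 m.
Horizontal magnitude = √(ΔE² + ΔN²) = √(601.59² + 552.62²) = 816.88 m.

816.9 m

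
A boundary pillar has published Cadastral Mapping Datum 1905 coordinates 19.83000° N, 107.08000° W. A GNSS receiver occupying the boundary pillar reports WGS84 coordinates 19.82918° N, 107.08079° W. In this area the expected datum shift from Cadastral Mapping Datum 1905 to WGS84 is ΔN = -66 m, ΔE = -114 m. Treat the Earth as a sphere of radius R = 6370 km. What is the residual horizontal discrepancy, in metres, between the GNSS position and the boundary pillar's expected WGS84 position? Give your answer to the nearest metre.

Observed coordinate differences: Δφ = -0.00082°, Δλ = -0.00079°.
Converting to metres (1° lat = 111177 m, cos φ = 0.940703): observed ΔN = -91.2 m, observed ΔE = -82.6 m.
Subtracting the expected shift leaves a residual of -91.2 − (-66) = -25.2 m north and -82.6 − (-114) = 31.4 m east.
Residual distance = √((-25.2)² + 31.4²) = 40.2 m.

40 m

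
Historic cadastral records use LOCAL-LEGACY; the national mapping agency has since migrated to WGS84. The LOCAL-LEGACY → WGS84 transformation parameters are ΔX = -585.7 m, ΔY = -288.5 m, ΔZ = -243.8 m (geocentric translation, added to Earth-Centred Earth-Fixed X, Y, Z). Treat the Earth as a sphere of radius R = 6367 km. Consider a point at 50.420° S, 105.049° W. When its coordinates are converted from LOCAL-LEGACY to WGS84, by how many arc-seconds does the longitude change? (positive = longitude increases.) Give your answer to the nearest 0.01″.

sin φ = -0.770736, cos φ = 0.637155, sin λ = -0.965704, cos λ = -0.259645.
East component: ΔE = −sin λ·ΔX + cos λ·ΔY = −(-0.965704)(-585.7) + (-0.259645)(-288.5) = -490.71 m.
1° of latitude spans πR/180 = 111125 m; at latitude φ, 1° of longitude spans that × cos φ = 70803.9 m, so Δλ = -490.71 / 70803.9 × 3600 = -24.950″.

Δλ = -24.95″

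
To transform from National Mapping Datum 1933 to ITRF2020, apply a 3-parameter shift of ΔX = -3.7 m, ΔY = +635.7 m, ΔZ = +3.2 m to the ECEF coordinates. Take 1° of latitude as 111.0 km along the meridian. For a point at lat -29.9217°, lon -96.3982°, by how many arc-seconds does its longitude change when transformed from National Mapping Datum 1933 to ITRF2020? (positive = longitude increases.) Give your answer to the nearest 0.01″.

sin φ = -0.498816, cos φ = 0.866708, sin λ = -0.993771, cos λ = -0.111438.
East component: ΔE = −sin λ·ΔX + cos λ·ΔY = −(-0.993771)(-3.7) + (-0.111438)(635.7) = -74.52 m.
1° of latitude spans 111000 m; at latitude φ, 1° of longitude spans that × cos φ = 96204.6 m, so Δλ = -74.52 / 96204.6 × 3600 = -2.788″.

Δλ = -2.79″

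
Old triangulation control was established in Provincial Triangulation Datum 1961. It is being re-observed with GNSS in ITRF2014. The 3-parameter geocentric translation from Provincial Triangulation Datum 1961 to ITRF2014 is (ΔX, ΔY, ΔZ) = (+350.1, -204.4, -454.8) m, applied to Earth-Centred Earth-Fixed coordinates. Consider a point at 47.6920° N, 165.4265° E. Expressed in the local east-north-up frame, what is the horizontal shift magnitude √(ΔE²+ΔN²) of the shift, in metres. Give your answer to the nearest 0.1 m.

111.1 m

At φ = 47.6920°, λ = 165.4265°: sin φ = 0.739537, cos φ = 0.673116, sin λ = 0.251622, cos λ = -0.967826.
ΔE = −sin λ·ΔX + cos λ·ΔY = −(0.251622)·(350.1) + (-0.967826)·(-204.4) = 109.73 m.
ΔN = −sin φ cos λ·ΔX − sin φ sin λ·ΔY + cos φ·ΔZ = −(0.739537)(-0.967826)(350.1) − (0.739537)(0.251622)(-204.4) + (0.673116)(-454.8) = -17.52 m.
Horizontal magnitude = √(ΔE² + ΔN²) = √(109.73² + (-17.52)²) = 111.12 m.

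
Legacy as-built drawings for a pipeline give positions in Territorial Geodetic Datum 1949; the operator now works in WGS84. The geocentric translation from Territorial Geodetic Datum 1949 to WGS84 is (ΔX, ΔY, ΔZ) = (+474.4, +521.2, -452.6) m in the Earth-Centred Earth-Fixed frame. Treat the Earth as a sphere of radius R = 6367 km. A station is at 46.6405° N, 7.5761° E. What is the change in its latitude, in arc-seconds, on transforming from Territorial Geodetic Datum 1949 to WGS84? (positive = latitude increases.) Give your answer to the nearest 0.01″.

sin φ = 0.727060, cos φ = 0.686574, sin λ = 0.131843, cos λ = 0.991271.
North component: ΔN = −sin φ cos λ·ΔX − sin φ sin λ·ΔY + cos φ·ΔZ = −(0.727060)(0.991271)(474.4) − (0.727060)(0.131843)(521.2) + (0.686574)(-452.6) = -702.61 m.
1° of latitude spans πR/180 = 111125 m, so Δφ = -702.61 / 111125 × 3600 = -22.762″.

Δφ = -22.76″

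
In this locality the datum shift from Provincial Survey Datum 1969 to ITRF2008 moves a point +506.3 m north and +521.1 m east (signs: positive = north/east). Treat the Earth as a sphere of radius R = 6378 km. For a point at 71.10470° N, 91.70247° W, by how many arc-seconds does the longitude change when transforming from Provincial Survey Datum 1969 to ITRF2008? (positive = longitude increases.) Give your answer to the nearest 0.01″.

Δλ = 52.04″

At latitude 71.10470°, cos φ = 0.323840.
One radian of longitude at latitude φ spans R cos φ, so Δλ = ΔE / (R cos φ) = 521.1 / (6378000 × 0.323840) = 2.5229e-04 rad = 52.039″.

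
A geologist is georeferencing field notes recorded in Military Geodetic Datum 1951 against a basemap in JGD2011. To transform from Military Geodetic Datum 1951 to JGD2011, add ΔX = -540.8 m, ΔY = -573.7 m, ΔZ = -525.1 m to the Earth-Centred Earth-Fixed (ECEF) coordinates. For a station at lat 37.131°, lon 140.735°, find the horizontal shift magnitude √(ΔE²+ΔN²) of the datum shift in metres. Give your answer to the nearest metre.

At φ = 37.131°, λ = 140.735°: sin φ = 0.603639, cos φ = 0.797257, sin λ = 0.632908, cos λ = -0.774227.
ΔE = −sin λ·ΔX + cos λ·ΔY = −(0.632908)·(-540.8) + (-0.774227)·(-573.7) = 786.45 m.
ΔN = −sin φ cos λ·ΔX − sin φ sin λ·ΔY + cos φ·ΔZ = −(0.603639)(-0.774227)(-540.8) − (0.603639)(0.632908)(-573.7) + (0.797257)(-525.1) = -452.20 m.
Horizontal magnitude = √(ΔE² + ΔN²) = √(786.45² + (-452.20)²) = 907.19 m.

907 m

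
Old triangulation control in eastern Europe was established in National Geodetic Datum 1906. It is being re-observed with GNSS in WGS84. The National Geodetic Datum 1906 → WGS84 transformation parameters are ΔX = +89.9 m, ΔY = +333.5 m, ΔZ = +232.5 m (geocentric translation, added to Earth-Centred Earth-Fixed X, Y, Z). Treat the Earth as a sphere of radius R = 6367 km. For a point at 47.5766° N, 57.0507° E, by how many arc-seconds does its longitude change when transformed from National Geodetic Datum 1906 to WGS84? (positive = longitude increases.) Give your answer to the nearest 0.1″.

Δλ = 5.1″

sin φ = 0.738180, cos φ = 0.674604, sin λ = 0.839152, cos λ = 0.543897.
East component: ΔE = −sin λ·ΔX + cos λ·ΔY = −(0.839152)(89.9) + (0.543897)(333.5) = 105.95 m.
1° of latitude spans πR/180 = 111125 m; at latitude φ, 1° of longitude spans that × cos φ = 74965.4 m, so Δλ = 105.95 / 74965.4 × 3600 = 5.088″.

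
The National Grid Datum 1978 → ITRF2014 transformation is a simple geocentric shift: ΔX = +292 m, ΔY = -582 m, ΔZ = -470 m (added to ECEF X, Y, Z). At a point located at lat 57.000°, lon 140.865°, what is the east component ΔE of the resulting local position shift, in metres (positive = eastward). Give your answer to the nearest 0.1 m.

ΔE = 267.1 m

At φ = 57.000°, λ = 140.865°: sin φ = 0.838671, cos φ = 0.544639, sin λ = 0.631150, cos λ = -0.775661.
ΔE = −sin λ·ΔX + cos λ·ΔY = −(0.631150)·(292) + (-0.775661)·(-582) = 267.14 m.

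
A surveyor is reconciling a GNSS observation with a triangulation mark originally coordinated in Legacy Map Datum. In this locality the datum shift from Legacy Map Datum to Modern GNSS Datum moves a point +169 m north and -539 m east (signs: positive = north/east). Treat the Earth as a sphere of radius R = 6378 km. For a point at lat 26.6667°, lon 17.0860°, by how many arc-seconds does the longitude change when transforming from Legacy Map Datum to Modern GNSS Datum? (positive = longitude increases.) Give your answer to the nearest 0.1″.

Δλ = -19.5″

At latitude 26.6667°, cos φ = 0.893632.
One radian of longitude at latitude φ spans R cos φ, so Δλ = ΔE / (R cos φ) = -539.0 / (6378000 × 0.893632) = -9.4568e-05 rad = -19.506″.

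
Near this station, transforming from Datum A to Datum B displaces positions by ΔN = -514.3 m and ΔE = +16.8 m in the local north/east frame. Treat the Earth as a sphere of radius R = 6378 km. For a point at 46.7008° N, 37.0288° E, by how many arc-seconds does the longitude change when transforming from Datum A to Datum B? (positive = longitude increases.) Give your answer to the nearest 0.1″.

At latitude 46.7008°, cos φ = 0.685808.
One radian of longitude at latitude φ spans R cos φ, so Δλ = ΔE / (R cos φ) = 16.8 / (6378000 × 0.685808) = 3.8408e-06 rad = 0.792″.

Δλ = 0.8″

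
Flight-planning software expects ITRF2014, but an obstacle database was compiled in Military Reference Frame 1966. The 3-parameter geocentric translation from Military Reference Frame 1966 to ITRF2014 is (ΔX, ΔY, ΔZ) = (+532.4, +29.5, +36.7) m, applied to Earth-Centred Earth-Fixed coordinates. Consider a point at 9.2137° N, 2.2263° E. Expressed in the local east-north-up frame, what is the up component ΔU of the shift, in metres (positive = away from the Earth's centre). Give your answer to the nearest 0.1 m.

ΔU = 532.1 m

At φ = 9.2137°, λ = 2.2263°: sin φ = 0.160117, cos φ = 0.987098, sin λ = 0.038846, cos λ = 0.999245.
ΔU = cos φ cos λ·ΔX + cos φ sin λ·ΔY + sin φ·ΔZ = (0.987098)(0.999245)(532.4) + (0.987098)(0.038846)(29.5) + (0.160117)(36.7) = 532.14 m.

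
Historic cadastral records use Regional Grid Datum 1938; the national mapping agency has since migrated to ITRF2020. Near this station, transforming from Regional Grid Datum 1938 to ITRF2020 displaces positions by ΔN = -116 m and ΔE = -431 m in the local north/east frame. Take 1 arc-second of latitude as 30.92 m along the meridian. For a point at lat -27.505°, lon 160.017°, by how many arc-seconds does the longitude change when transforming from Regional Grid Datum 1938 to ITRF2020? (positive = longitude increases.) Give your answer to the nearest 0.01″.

Δλ = -15.72″

At latitude -27.505°, cos φ = 0.886971.
1″ of longitude at this latitude = 30.92 × cos φ = 27.4251 m, so Δλ = -431.0 / 27.4251 = -15.716″.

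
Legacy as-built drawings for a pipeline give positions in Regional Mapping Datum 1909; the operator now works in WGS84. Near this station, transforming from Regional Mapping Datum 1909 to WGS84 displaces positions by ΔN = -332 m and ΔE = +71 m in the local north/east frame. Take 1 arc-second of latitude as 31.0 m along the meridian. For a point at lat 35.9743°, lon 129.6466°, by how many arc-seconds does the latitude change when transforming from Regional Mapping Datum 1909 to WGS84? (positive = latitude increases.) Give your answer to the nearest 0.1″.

Δφ = -10.7″

1″ of latitude = 31.00 m, so Δφ = -332.0 / 31.00 = -10.710″.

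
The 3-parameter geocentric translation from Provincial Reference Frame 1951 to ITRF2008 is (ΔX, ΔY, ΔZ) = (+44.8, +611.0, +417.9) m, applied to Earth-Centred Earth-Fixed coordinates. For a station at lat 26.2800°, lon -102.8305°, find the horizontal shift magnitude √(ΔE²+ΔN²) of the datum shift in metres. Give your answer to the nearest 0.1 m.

649.4 m

The local east axis at (φ, λ) is (−sin λ, cos λ, 0), so ΔE = −sin(-102.8305°)·44.8 + cos(-102.8305°)·611.0 = -92.00 m.
The local north axis is (−sin φ cos λ, −sin φ sin λ, cos φ), giving ΔN = 4.405 + 263.771 + 374.706 = 642.88 m.
Horizontal magnitude = √(ΔE² + ΔN²) = √((-92.00)² + 642.88²) = 649.43 m.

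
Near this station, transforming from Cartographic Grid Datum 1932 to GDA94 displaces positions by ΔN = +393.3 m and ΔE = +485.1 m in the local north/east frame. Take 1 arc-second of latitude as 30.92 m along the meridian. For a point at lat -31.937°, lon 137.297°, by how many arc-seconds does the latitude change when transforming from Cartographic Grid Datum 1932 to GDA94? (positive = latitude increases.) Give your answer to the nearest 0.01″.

1″ of latitude = 30.92 m, so Δφ = 393.3 / 30.92 = 12.720″.

Δφ = 12.72″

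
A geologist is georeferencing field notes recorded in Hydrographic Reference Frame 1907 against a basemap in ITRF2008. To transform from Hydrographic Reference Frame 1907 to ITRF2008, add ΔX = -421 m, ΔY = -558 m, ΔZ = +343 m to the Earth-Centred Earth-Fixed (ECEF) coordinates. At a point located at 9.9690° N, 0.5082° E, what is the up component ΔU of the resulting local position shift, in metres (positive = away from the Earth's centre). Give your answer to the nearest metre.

ΔU = -360 m

At φ = 9.9690°, λ = 0.5082°: sin φ = 0.173115, cos φ = 0.984902, sin λ = 0.008870, cos λ = 0.999961.
ΔU = cos φ cos λ·ΔX + cos φ sin λ·ΔY + sin φ·ΔZ = (0.984902)(0.999961)(-421) + (0.984902)(0.008870)(-558) + (0.173115)(343) = -360.12 m.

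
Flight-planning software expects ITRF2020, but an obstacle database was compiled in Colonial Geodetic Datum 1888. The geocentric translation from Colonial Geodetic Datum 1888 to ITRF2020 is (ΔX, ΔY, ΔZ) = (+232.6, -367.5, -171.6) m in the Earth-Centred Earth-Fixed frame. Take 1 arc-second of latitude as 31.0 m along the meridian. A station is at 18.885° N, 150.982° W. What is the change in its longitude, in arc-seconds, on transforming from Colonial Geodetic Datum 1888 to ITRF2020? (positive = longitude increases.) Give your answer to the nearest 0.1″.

sin φ = 0.323670, cos φ = 0.946170, sin λ = -0.485084, cos λ = -0.874467.
East component: ΔE = −sin λ·ΔX + cos λ·ΔY = −(-0.485084)(232.6) + (-0.874467)(-367.5) = 434.20 m.
1° of latitude spans 3600 × 31.00 = 111600 m; at latitude φ, 1° of longitude spans that × cos φ = 105592.6 m, so Δλ = 434.20 / 105592.6 × 3600 = 14.803″.

Δλ = 14.8″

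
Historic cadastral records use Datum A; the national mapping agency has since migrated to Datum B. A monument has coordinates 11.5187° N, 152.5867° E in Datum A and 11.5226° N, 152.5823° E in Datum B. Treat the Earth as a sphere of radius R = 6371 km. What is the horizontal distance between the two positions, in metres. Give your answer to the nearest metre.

Δφ = 11.5226° − 11.5187° = +0.0039°; Δλ = 152.5823° − 152.5867° = -0.0044°.
1° along a meridian = πR/180 = 111195 m.
ΔN = Δφ × 111195 = 433.7 m; ΔE = Δλ × 111195 × cos(11.5187°) = -0.0044 × 111195 × 0.979860 = -479.4 m.
Distance = √(ΔE² + ΔN²) = √((-479.4)² + 433.7²) = 646.4 m.

646 m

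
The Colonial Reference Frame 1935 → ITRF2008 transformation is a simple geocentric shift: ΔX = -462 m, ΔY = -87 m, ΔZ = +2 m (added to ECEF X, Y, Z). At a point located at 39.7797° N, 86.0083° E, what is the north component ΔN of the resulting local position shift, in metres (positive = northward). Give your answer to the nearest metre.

ΔN = 78 m

The local north axis is (−sin φ cos λ, −sin φ sin λ, cos φ), giving ΔN = 20.578 + 55.531 + 1.537 = 77.65 m.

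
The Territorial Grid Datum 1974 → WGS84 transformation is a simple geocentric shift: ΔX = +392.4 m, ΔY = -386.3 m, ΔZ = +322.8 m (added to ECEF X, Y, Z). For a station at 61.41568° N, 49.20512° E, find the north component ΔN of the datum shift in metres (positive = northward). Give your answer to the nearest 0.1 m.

The local north axis is (−sin φ cos λ, −sin φ sin λ, cos φ), giving ΔN = -225.127 + 256.804 + 154.444 = 186.12 m.

ΔN = 186.1 m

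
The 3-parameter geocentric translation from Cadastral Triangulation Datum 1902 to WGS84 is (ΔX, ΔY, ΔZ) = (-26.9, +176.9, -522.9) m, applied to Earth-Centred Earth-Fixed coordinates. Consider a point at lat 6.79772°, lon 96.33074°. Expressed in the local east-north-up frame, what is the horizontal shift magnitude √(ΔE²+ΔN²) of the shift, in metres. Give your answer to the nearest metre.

540 m

At φ = 6.79772°, λ = 96.33074°: sin φ = 0.118364, cos φ = 0.992970, sin λ = 0.993902, cos λ = -0.110268.
ΔE = −sin λ·ΔX + cos λ·ΔY = −(0.993902)·(-26.9) + (-0.110268)·(176.9) = 7.23 m.
ΔN = −sin φ cos λ·ΔX − sin φ sin λ·ΔY + cos φ·ΔZ = −(0.118364)(-0.110268)(-26.9) − (0.118364)(0.993902)(176.9) + (0.992970)(-522.9) = -540.39 m.
Horizontal magnitude = √(ΔE² + ΔN²) = √(7.23² + (-540.39)²) = 540.43 m.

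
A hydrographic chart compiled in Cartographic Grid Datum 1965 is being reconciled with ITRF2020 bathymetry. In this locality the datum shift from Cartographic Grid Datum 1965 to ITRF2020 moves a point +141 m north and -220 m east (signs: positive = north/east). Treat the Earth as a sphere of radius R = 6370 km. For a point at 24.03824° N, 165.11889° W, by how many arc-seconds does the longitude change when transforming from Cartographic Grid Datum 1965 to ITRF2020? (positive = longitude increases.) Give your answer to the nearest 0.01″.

At latitude 24.03824°, cos φ = 0.913274.
One radian of longitude at latitude φ spans R cos φ, so Δλ = ΔE / (R cos φ) = -220.0 / (6370000 × 0.913274) = -3.7817e-05 rad = -7.800″.

Δλ = -7.80″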